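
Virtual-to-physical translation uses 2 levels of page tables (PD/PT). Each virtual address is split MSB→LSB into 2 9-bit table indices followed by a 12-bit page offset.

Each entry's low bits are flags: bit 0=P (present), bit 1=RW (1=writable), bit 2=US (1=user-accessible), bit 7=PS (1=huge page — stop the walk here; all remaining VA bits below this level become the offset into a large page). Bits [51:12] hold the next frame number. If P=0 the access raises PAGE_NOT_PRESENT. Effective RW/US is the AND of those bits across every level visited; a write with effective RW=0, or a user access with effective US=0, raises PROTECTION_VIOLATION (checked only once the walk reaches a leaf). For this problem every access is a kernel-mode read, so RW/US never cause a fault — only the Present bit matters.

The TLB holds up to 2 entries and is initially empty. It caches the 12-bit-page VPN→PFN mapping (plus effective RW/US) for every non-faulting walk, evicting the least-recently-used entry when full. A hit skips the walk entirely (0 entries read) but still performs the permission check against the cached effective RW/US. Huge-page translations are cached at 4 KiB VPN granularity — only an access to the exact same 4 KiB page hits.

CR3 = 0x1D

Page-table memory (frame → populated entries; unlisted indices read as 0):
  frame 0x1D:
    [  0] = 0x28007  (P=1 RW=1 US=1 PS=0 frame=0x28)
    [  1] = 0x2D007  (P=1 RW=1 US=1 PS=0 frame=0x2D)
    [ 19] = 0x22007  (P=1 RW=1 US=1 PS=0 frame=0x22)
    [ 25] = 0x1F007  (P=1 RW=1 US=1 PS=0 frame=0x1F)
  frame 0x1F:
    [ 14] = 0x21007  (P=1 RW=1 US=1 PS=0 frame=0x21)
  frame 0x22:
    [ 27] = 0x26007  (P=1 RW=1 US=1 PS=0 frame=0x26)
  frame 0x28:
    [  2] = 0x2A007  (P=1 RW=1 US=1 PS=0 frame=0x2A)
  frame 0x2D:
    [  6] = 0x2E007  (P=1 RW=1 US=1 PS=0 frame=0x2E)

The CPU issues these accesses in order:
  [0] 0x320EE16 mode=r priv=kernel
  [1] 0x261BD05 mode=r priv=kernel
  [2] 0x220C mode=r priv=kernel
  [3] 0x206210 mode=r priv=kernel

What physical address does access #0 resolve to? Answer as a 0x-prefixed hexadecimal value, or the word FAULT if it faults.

Trace:
#0 VA=0x320EE16 (r,kernel):
  L0 @0x1D[25] → 0x1F007  P=1,RW=1,US=1,PS=0
  L1 @0x1F[14] → 0x21007  P=1,RW=1,US=1,PS=0
  ✓ 0x21E16  — 2 lookups
#1 VA=0x261BD05 (r,kernel):
  L0 @0x1D[19] → 0x22007  P=1,RW=1,US=1,PS=0
  L1 @0x22[27] → 0x26007  P=1,RW=1,US=1,PS=0
  ✓ 0x26D05  — 2 lookups
#2 VA=0x220C (r,kernel):
  L0 @0x1D[0] → 0x28007  P=1,RW=1,US=1,PS=0
  L1 @0x28[2] → 0x2A007  P=1,RW=1,US=1,PS=0
  ✓ 0x2A20C  — 2 lookups
#3 VA=0x206210 (r,kernel):
  L0 @0x1D[1] → 0x2D007  P=1,RW=1,US=1,PS=0
  L1 @0x2D[6] → 0x2E007  P=1,RW=1,US=1,PS=0
  ✓ 0x2E210  — 2 lookups

Access #0 PA: 0x21E16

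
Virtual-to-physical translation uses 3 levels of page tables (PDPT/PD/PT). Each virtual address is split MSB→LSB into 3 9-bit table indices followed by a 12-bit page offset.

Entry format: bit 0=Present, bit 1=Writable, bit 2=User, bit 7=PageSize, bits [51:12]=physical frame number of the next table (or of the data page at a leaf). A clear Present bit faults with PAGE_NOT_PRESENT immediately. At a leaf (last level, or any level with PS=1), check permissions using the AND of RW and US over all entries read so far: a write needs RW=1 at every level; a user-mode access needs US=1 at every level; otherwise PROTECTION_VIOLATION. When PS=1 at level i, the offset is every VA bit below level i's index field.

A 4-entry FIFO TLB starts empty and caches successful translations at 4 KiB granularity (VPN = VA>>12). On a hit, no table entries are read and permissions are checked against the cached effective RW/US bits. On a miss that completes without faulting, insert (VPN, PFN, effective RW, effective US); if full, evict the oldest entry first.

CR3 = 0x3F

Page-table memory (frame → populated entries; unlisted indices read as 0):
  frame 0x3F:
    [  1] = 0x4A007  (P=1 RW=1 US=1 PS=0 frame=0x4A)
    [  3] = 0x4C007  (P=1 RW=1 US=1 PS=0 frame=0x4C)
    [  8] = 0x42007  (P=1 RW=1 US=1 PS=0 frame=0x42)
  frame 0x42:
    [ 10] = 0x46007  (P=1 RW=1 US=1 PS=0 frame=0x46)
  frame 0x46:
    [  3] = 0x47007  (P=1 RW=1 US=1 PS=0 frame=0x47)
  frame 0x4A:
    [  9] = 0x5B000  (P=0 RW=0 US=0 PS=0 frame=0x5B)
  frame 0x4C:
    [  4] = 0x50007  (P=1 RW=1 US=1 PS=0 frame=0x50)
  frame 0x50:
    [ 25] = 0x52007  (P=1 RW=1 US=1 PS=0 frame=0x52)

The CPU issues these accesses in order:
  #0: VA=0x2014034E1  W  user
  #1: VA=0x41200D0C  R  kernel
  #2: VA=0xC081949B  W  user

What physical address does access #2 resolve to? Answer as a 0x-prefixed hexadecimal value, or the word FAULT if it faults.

Trace:
#0 VA=0x2014034E1 (w,user):
  L0: frame=0x3F idx=8 entry=0x42007 [P=1 RW=1 US=1 PS=0]
  L1: frame=0x42 idx=10 entry=0x46007 [P=1 RW=1 US=1 PS=0]
  L2: frame=0x46 idx=3 entry=0x47007 [P=1 RW=1 US=1 PS=0]
  → PA=0x474E1  (3 entries read)
#1 VA=0x41200D0C (r,kernel):
  L0: frame=0x3F idx=1 entry=0x4A007 [P=1 RW=1 US=1 PS=0]
  L1: frame=0x4A idx=9 entry=0x5B000 [P=0 RW=0 US=0 PS=0]
  → PAGE_NOT_PRESENT  (2 entries read)
#2 VA=0xC081949B (w,user):
  L0: frame=0x3F idx=3 entry=0x4C007 [P=1 RW=1 US=1 PS=0]
  L1: frame=0x4C idx=4 entry=0x50007 [P=1 RW=1 US=1 PS=0]
  L2: frame=0x50 idx=25 entry=0x52007 [P=1 RW=1 US=1 PS=0]
  → PA=0x5249B  (3 entries read)

Access #2 PA: 0x5249B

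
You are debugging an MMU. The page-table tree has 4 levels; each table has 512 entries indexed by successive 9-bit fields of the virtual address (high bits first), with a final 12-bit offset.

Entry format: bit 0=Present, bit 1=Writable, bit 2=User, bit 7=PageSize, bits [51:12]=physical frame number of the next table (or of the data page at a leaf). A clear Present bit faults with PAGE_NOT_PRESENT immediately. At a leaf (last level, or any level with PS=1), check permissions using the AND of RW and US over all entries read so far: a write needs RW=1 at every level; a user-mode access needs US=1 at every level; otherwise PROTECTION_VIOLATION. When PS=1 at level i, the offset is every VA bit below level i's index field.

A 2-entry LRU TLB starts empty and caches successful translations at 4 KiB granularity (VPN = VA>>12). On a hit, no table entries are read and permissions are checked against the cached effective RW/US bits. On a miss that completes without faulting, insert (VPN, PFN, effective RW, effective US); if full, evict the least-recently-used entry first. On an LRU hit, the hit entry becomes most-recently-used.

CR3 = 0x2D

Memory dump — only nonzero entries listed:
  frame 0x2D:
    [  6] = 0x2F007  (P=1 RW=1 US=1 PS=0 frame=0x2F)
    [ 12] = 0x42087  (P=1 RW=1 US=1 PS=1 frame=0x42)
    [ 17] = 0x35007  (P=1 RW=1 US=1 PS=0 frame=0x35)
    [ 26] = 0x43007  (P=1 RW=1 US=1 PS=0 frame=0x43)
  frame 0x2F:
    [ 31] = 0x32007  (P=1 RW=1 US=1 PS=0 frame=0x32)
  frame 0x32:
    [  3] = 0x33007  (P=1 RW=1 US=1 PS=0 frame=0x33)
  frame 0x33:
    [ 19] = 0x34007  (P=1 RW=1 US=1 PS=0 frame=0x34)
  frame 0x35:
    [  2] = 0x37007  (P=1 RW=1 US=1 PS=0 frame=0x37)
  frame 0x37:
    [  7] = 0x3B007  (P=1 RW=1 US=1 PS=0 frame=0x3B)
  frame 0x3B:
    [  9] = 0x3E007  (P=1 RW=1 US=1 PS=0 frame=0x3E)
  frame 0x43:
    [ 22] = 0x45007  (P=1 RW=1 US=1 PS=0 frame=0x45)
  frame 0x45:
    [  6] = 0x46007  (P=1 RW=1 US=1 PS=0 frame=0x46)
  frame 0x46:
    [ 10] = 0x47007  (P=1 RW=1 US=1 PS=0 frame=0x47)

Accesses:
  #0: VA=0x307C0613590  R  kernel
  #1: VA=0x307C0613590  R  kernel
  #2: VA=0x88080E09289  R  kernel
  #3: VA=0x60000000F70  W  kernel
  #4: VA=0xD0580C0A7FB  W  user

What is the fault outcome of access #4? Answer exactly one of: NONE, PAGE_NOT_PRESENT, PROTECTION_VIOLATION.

Trace:
#0 VA=0x307C0613590 (r,kernel):
  L0 @0x2D[6] → 0x2F007  P=1,RW=1,US=1,PS=0
  L1 @0x2F[31] → 0x32007  P=1,RW=1,US=1,PS=0
  L2 @0x32[3] → 0x33007  P=1,RW=1,US=1,PS=0
  L3 @0x33[19] → 0x34007  P=1,RW=1,US=1,PS=0
  ⇒ phys 0x34590  [4 reads]
#1 VA=0x307C0613590 (r,kernel):
  TLB hit vpn=0x307C0613 → PA=0x34590
#2 VA=0x88080E09289 (r,kernel):
  L0 @0x2D[17] → 0x35007  P=1,RW=1,US=1,PS=0
  L1 @0x35[2] → 0x37007  P=1,RW=1,US=1,PS=0
  L2 @0x37[7] → 0x3B007  P=1,RW=1,US=1,PS=0
  L3 @0x3B[9] → 0x3E007  P=1,RW=1,US=1,PS=0
  ⇒ phys 0x3E289  [4 reads]
#3 VA=0x60000000F70 (w,kernel):
  L0 @0x2D[12] → 0x42087  P=1,RW=1,US=1,PS=1
  ⇒ phys 0x42F70 (huge @L0)  [1 reads]
#4 VA=0xD0580C0A7FB (w,user):
  L0 @0x2D[26] → 0x43007  P=1,RW=1,US=1,PS=0
  L1 @0x43[22] → 0x45007  P=1,RW=1,US=1,PS=0
  L2 @0x45[6] → 0x46007  P=1,RW=1,US=1,PS=0
  L3 @0x46[10] → 0x47007  P=1,RW=1,US=1,PS=0
  ⇒ phys 0x477FB  [4 reads]

Access #4 fault: NONE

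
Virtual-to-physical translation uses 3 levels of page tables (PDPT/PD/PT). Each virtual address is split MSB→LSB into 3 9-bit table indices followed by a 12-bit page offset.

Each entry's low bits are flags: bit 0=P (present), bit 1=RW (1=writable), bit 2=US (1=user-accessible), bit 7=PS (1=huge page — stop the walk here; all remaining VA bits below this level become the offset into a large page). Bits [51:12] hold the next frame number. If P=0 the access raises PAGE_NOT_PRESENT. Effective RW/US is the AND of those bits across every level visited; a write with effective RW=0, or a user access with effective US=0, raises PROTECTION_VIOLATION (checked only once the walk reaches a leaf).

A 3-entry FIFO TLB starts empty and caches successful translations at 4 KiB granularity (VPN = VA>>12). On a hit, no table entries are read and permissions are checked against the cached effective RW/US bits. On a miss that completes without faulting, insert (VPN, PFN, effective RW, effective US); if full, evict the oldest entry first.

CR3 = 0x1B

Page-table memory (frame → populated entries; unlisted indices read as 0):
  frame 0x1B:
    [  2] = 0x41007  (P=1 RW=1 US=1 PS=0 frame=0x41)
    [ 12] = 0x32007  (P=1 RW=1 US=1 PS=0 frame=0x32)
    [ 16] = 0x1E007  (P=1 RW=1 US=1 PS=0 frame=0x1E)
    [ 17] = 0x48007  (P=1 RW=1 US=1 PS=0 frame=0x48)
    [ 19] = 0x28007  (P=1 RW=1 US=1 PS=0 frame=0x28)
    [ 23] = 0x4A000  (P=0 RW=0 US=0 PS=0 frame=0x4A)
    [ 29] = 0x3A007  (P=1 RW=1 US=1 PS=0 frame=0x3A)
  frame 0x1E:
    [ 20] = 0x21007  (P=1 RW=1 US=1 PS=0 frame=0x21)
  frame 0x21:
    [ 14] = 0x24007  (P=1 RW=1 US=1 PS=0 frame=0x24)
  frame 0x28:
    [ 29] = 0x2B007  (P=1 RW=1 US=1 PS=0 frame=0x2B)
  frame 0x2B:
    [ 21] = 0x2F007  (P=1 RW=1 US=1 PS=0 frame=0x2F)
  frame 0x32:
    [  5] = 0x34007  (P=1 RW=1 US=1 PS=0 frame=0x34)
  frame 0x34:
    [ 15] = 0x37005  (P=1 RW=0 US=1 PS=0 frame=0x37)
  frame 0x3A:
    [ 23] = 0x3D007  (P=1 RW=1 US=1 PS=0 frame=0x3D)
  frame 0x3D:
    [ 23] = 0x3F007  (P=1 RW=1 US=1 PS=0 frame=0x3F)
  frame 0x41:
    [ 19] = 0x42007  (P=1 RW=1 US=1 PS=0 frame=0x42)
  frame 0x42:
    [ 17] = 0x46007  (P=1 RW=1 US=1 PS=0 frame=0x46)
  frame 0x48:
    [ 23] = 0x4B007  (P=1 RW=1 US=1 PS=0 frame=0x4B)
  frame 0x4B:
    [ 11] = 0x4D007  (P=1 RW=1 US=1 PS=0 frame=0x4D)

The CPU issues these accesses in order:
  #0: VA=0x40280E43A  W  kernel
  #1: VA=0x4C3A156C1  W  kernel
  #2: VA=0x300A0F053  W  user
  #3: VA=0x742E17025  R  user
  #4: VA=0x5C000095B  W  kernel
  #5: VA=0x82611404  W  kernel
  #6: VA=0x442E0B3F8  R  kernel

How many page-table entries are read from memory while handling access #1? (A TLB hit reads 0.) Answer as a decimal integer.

Walk each access:
#0 VA=0x40280E43A (w,kernel):
  [0] read 0x1B idx=16: raw=0x1E007 flags P=1 W=1 U=1 S=0
  [1] read 0x1E idx=20: raw=0x21007 flags P=1 W=1 U=1 S=0
  [2] read 0x21 idx=14: raw=0x24007 flags P=1 W=1 U=1 S=0
  → PA=0x2443A  (3 entries read)
#1 VA=0x4C3A156C1 (w,kernel):
  [0] read 0x1B idx=19: raw=0x28007 flags P=1 W=1 U=1 S=0
  [1] read 0x28 idx=29: raw=0x2B007 flags P=1 W=1 U=1 S=0
  [2] read 0x2B idx=21: raw=0x2F007 flags P=1 W=1 U=1 S=0
  → PA=0x2F6C1  (3 entries read)
#2 VA=0x300A0F053 (w,user):
  [0] read 0x1B idx=12: raw=0x32007 flags P=1 W=1 U=1 S=0
  [1] read 0x32 idx=5: raw=0x34007 flags P=1 W=1 U=1 S=0
  [2] read 0x34 idx=15: raw=0x37005 flags P=1 W=0 U=1 S=0
  ⇒ fault: PROTECTION_VIOLATION  — 3 lookups
#3 VA=0x742E17025 (r,user):
  [0] read 0x1B idx=29: raw=0x3A007 flags P=1 W=1 U=1 S=0
  [1] read 0x3A idx=23: raw=0x3D007 flags P=1 W=1 U=1 S=0
  [2] read 0x3D idx=23: raw=0x3F007 flags P=1 W=1 U=1 S=0
  → PA=0x3F025  (3 entries read)
#4 VA=0x5C000095B (w,kernel):
  [0] read 0x1B idx=23: raw=0x4A000 flags P=0 W=0 U=0 S=0
  ⇒ fault: PAGE_NOT_PRESENT  — 1 lookups
#5 VA=0x82611404 (w,kernel):
  [0] read 0x1B idx=2: raw=0x41007 flags P=1 W=1 U=1 S=0
  [1] read 0x41 idx=19: raw=0x42007 flags P=1 W=1 U=1 S=0
  [2] read 0x42 idx=17: raw=0x46007 flags P=1 W=1 U=1 S=0
  → PA=0x46404  (3 entries read)
#6 VA=0x442E0B3F8 (r,kernel):
  [0] read 0x1B idx=17: raw=0x48007 flags P=1 W=1 U=1 S=0
  [1] read 0x48 idx=23: raw=0x4B007 flags P=1 W=1 U=1 S=0
  [2] read 0x4B idx=11: raw=0x4D007 flags P=1 W=1 U=1 S=0
  → PA=0x4D3F8  (3 entries read)

Entries read for #1: 3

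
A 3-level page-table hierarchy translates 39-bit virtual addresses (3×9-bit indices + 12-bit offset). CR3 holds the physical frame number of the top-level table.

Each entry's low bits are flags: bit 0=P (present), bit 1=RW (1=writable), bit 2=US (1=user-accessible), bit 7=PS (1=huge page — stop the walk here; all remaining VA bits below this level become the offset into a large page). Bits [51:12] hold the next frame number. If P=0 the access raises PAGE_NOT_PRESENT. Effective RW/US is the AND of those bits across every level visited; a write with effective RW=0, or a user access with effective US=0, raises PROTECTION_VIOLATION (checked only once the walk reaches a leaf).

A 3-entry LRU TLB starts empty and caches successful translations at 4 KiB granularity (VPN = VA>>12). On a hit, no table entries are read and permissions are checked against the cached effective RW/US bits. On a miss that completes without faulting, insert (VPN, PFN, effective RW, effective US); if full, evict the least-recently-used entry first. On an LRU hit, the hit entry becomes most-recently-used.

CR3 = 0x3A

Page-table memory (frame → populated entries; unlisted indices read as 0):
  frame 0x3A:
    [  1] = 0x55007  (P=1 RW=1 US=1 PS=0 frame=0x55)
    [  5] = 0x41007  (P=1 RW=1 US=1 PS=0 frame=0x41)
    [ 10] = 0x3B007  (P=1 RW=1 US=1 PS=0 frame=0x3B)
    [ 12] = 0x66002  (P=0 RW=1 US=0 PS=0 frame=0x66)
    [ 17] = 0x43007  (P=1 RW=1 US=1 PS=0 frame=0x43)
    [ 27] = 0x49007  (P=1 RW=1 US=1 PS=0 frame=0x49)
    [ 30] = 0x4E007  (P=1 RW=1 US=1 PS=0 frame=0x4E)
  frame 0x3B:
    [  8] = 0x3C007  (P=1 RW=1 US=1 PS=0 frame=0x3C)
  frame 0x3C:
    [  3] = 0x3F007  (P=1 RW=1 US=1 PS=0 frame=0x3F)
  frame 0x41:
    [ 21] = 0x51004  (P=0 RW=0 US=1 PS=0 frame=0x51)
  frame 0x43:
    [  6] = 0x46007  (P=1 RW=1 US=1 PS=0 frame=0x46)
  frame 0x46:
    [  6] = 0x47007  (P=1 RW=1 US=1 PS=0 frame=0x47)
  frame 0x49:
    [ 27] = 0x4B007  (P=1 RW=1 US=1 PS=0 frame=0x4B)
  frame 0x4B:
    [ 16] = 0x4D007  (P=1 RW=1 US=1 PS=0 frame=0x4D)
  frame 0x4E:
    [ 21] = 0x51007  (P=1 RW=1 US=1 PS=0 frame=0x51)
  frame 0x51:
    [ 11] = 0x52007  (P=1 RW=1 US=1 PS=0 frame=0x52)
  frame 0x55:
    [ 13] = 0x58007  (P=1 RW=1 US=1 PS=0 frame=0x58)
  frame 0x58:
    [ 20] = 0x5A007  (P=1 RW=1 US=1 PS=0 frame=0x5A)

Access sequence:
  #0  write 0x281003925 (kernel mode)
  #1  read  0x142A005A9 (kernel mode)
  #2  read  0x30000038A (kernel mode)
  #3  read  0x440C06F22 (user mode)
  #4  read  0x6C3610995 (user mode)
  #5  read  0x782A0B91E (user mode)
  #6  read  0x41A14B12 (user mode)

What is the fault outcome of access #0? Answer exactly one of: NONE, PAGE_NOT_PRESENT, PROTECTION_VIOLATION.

Walk each access:
#0 VA=0x281003925 (w,kernel):
  L0: frame=0x3A idx=10 entry=0x3B007 [P=1 RW=1 US=1 PS=0]
  L1: frame=0x3B idx=8 entry=0x3C007 [P=1 RW=1 US=1 PS=0]
  L2: frame=0x3C idx=3 entry=0x3F007 [P=1 RW=1 US=1 PS=0]
  → PA=0x3F925  (3 entries read)
#1 VA=0x142A005A9 (r,kernel):
  L0: frame=0x3A idx=5 entry=0x41007 [P=1 RW=1 US=1 PS=0]
  L1: frame=0x41 idx=21 entry=0x51004 [P=0 RW=0 US=1 PS=0]
  → PAGE_NOT_PRESENT  (2 entries read)
#2 VA=0x30000038A (r,kernel):
  L0: frame=0x3A idx=12 entry=0x66002 [P=0 RW=1 US=0 PS=0]
  → PAGE_NOT_PRESENT  (1 entries read)
#3 VA=0x440C06F22 (r,user):
  L0: frame=0x3A idx=17 entry=0x43007 [P=1 RW=1 US=1 PS=0]
  L1: frame=0x43 idx=6 entry=0x46007 [P=1 RW=1 US=1 PS=0]
  L2: frame=0x46 idx=6 entry=0x47007 [P=1 RW=1 US=1 PS=0]
  → PA=0x47F22  (3 entries read)
#4 VA=0x6C3610995 (r,user):
  L0: frame=0x3A idx=27 entry=0x49007 [P=1 RW=1 US=1 PS=0]
  L1: frame=0x49 idx=27 entry=0x4B007 [P=1 RW=1 US=1 PS=0]
  L2: frame=0x4B idx=16 entry=0x4D007 [P=1 RW=1 US=1 PS=0]
  → PA=0x4D995  (3 entries read)
#5 VA=0x782A0B91E (r,user):
  L0: frame=0x3A idx=30 entry=0x4E007 [P=1 RW=1 US=1 PS=0]
  L1: frame=0x4E idx=21 entry=0x51007 [P=1 RW=1 US=1 PS=0]
  L2: frame=0x51 idx=11 entry=0x52007 [P=1 RW=1 US=1 PS=0]
  → PA=0x5291E  (3 entries read)
#6 VA=0x41A14B12 (r,user):
  L0: frame=0x3A idx=1 entry=0x55007 [P=1 RW=1 US=1 PS=0]
  L1: frame=0x55 idx=13 entry=0x58007 [P=1 RW=1 US=1 PS=0]
  L2: frame=0x58 idx=20 entry=0x5A007 [P=1 RW=1 US=1 PS=0]
  → PA=0x5AB12  (3 entries read)

Access #0 fault: NONE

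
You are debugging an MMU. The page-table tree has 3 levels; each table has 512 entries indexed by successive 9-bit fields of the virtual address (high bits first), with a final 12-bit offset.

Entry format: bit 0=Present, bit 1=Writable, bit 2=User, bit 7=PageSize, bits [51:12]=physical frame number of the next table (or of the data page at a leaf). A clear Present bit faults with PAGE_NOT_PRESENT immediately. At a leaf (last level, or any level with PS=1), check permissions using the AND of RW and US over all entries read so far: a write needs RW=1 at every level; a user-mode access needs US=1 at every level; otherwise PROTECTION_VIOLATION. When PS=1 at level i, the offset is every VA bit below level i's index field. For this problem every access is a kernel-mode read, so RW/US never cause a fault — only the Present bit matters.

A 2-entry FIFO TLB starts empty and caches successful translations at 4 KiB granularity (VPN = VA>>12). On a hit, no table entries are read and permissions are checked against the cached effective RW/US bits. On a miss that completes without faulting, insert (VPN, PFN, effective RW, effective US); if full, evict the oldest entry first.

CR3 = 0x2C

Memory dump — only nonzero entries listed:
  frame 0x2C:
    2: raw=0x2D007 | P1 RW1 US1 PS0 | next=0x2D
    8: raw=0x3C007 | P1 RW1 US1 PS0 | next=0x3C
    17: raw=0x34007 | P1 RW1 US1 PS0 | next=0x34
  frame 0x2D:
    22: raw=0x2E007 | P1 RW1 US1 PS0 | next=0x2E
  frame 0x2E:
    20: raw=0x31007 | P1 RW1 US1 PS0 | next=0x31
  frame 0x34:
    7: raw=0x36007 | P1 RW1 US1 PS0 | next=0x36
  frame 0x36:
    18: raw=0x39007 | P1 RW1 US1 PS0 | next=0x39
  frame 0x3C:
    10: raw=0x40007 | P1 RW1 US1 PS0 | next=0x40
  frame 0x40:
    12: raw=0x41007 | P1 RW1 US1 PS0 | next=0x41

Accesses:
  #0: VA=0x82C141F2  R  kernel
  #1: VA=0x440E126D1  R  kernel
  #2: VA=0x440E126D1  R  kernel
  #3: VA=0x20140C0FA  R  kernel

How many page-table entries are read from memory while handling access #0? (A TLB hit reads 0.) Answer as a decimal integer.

Per-access translation:
#0 VA=0x82C141F2 (r,kernel):
  L0 @0x2C[2] → 0x2D007  P=1,RW=1,US=1,PS=0
  L1 @0x2D[22] → 0x2E007  P=1,RW=1,US=1,PS=0
  L2 @0x2E[20] → 0x31007  P=1,RW=1,US=1,PS=0
  ✓ 0x311F2  — 3 lookups
#1 VA=0x440E126D1 (r,kernel):
  L0 @0x2C[17] → 0x34007  P=1,RW=1,US=1,PS=0
  L1 @0x34[7] → 0x36007  P=1,RW=1,US=1,PS=0
  L2 @0x36[18] → 0x39007  P=1,RW=1,US=1,PS=0
  ✓ 0x396D1  — 3 lookups
#2 VA=0x440E126D1 (r,kernel):
  TLB hit vpn=0x440E12 → PA=0x396D1
#3 VA=0x20140C0FA (r,kernel):
  L0 @0x2C[8] → 0x3C007  P=1,RW=1,US=1,PS=0
  L1 @0x3C[10] → 0x40007  P=1,RW=1,US=1,PS=0
  L2 @0x40[12] → 0x41007  P=1,RW=1,US=1,PS=0
  ✓ 0x410FA  — 3 lookups

Entries read for #0: 3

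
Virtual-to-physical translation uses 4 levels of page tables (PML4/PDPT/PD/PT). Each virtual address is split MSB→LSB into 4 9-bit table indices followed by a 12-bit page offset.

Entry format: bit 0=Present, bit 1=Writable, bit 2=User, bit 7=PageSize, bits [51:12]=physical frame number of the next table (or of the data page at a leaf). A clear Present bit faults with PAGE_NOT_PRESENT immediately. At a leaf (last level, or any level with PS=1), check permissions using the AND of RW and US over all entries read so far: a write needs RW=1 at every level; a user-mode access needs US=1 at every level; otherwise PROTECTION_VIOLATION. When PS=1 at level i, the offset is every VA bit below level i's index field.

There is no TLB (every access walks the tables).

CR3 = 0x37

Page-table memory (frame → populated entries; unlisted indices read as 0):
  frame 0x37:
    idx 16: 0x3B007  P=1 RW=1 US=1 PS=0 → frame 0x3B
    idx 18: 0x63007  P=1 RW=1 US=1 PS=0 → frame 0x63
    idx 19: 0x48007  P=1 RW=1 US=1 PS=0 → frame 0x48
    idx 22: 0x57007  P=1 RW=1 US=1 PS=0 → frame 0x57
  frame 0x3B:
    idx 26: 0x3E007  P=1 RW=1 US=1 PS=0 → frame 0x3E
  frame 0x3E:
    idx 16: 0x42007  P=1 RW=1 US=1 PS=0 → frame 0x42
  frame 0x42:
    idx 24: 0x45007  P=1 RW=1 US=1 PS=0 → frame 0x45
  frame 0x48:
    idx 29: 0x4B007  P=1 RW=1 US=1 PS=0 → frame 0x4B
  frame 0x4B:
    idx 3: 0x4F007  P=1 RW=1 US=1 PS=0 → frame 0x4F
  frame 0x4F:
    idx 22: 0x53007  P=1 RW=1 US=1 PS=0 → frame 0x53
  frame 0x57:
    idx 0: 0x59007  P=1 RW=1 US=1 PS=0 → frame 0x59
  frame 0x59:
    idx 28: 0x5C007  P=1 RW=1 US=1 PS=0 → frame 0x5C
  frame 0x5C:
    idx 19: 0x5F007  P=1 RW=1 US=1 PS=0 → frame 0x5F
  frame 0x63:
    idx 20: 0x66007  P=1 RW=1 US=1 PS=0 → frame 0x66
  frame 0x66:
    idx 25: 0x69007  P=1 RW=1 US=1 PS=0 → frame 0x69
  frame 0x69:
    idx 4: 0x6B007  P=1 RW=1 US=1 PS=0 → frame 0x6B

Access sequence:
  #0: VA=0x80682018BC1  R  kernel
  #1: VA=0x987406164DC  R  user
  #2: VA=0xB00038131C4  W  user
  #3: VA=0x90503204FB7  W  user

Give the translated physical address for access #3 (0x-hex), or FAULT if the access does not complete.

Per-access translation:
#0 VA=0x80682018BC1 (r,kernel):
  L0 @0x37[16] → 0x3B007  P=1,RW=1,US=1,PS=0
  L1 @0x3B[26] → 0x3E007  P=1,RW=1,US=1,PS=0
  L2 @0x3E[16] → 0x42007  P=1,RW=1,US=1,PS=0
  L3 @0x42[24] → 0x45007  P=1,RW=1,US=1,PS=0
  ✓ 0x45BC1  — 4 lookups
#1 VA=0x987406164DC (r,user):
  L0 @0x37[19] → 0x48007  P=1,RW=1,US=1,PS=0
  L1 @0x48[29] → 0x4B007  P=1,RW=1,US=1,PS=0
  L2 @0x4B[3] → 0x4F007  P=1,RW=1,US=1,PS=0
  L3 @0x4F[22] → 0x53007  P=1,RW=1,US=1,PS=0
  ✓ 0x534DC  — 4 lookups
#2 VA=0xB00038131C4 (w,user):
  L0 @0x37[22] → 0x57007  P=1,RW=1,US=1,PS=0
  L1 @0x57[0] → 0x59007  P=1,RW=1,US=1,PS=0
  L2 @0x59[28] → 0x5C007  P=1,RW=1,US=1,PS=0
  L3 @0x5C[19] → 0x5F007  P=1,RW=1,US=1,PS=0
  ✓ 0x5F1C4  — 4 lookups
#3 VA=0x90503204FB7 (w,user):
  L0 @0x37[18] → 0x63007  P=1,RW=1,US=1,PS=0
  L1 @0x63[20] → 0x66007  P=1,RW=1,US=1,PS=0
  L2 @0x66[25] → 0x69007  P=1,RW=1,US=1,PS=0
  L3 @0x69[4] → 0x6B007  P=1,RW=1,US=1,PS=0
  ✓ 0x6BFB7  — 4 lookups

Access #3 PA: 0x6BFB7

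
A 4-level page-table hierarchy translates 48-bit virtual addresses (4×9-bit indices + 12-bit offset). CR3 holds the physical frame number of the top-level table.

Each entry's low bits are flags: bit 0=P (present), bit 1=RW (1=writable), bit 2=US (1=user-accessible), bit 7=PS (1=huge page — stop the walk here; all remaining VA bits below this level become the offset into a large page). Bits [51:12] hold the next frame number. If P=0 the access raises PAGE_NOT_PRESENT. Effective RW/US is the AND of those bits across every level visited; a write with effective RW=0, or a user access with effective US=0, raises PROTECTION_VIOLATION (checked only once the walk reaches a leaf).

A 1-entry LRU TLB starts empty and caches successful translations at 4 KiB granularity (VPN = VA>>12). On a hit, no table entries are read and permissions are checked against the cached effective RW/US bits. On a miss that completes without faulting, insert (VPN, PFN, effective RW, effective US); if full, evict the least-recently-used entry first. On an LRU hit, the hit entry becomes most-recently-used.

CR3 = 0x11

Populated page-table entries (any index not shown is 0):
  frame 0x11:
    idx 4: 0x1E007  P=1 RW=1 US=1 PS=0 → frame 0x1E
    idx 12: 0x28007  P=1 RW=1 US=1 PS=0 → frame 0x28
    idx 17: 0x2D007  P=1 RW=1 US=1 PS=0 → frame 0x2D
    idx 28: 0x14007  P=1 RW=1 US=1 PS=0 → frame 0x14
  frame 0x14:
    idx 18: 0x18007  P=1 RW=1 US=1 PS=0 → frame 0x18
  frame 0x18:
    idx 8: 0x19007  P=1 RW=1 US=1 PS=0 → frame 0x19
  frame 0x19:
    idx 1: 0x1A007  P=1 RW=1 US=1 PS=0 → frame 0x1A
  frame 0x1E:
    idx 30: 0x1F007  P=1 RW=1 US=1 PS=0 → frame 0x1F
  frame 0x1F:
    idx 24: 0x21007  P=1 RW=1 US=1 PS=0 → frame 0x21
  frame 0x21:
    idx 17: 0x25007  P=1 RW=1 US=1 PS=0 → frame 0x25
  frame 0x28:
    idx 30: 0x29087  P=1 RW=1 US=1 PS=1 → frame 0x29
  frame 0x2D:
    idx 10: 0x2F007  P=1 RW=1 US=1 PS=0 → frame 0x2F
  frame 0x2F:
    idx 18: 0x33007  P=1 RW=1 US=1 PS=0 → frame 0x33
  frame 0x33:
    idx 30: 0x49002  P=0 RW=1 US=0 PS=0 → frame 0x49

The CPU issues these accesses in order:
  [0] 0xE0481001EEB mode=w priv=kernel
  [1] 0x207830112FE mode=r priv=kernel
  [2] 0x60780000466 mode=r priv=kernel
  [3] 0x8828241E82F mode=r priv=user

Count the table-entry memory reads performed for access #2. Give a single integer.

Trace:
#0 VA=0xE0481001EEB (w,kernel):
  L0: frame=0x11 idx=28 entry=0x14007 [P=1 RW=1 US=1 PS=0]
  L1: frame=0x14 idx=18 entry=0x18007 [P=1 RW=1 US=1 PS=0]
  L2: frame=0x18 idx=8 entry=0x19007 [P=1 RW=1 US=1 PS=0]
  L3: frame=0x19 idx=1 entry=0x1A007 [P=1 RW=1 US=1 PS=0]
  ✓ 0x1AEEB  — 4 lookups
#1 VA=0x207830112FE (r,kernel):
  L0: frame=0x11 idx=4 entry=0x1E007 [P=1 RW=1 US=1 PS=0]
  L1: frame=0x1E idx=30 entry=0x1F007 [P=1 RW=1 US=1 PS=0]
  L2: frame=0x1F idx=24 entry=0x21007 [P=1 RW=1 US=1 PS=0]
  L3: frame=0x21 idx=17 entry=0x25007 [P=1 RW=1 US=1 PS=0]
  ✓ 0x252FE  — 4 lookups
#2 VA=0x60780000466 (r,kernel):
  L0: frame=0x11 idx=12 entry=0x28007 [P=1 RW=1 US=1 PS=0]
  L1: frame=0x28 idx=30 entry=0x29087 [P=1 RW=1 US=1 PS=1]
  ✓ 0x29466 (huge @L1)  — 2 lookups
#3 VA=0x8828241E82F (r,user):
  L0: frame=0x11 idx=17 entry=0x2D007 [P=1 RW=1 US=1 PS=0]
  L1: frame=0x2D idx=10 entry=0x2F007 [P=1 RW=1 US=1 PS=0]
  L2: frame=0x2F idx=18 entry=0x33007 [P=1 RW=1 US=1 PS=0]
  L3: frame=0x33 idx=30 entry=0x49002 [P=0 RW=1 US=0 PS=0]
  → PAGE_NOT_PRESENT  (4 entries read)

Entries read for #2: 2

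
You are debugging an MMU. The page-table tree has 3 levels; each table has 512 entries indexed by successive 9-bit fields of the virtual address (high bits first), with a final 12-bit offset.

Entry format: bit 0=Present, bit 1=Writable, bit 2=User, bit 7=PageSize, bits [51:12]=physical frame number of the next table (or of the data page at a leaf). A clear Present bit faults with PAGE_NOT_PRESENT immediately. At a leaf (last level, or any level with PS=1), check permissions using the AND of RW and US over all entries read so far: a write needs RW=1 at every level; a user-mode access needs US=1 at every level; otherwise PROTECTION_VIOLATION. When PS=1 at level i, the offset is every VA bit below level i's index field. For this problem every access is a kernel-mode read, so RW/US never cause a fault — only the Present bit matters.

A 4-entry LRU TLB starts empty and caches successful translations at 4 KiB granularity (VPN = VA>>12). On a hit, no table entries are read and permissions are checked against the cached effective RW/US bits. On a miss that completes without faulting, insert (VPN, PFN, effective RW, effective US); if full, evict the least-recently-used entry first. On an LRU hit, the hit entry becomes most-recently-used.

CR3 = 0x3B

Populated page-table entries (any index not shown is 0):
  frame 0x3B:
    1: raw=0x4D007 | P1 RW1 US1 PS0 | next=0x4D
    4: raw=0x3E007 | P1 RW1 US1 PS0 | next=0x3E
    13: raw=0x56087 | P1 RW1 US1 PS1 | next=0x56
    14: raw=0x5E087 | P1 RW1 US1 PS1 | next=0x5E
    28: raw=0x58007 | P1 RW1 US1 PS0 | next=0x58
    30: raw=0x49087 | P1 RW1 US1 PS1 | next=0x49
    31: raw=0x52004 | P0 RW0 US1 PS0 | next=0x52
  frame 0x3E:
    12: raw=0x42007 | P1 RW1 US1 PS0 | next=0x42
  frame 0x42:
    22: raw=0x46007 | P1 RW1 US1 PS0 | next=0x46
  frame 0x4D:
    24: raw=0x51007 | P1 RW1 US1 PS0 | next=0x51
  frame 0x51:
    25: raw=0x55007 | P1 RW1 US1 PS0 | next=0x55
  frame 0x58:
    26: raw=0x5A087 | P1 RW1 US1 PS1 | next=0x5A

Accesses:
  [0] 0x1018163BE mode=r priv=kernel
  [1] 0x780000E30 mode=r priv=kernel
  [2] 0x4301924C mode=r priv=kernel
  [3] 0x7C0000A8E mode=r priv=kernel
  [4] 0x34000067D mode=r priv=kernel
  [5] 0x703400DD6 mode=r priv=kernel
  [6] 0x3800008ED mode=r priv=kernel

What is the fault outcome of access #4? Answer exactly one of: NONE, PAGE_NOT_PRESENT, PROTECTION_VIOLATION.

Walk each access:
#0 VA=0x1018163BE (r,kernel):
  lvl0: tbl 0x3B, slot 4 ⇒ 0x3E007 (P1/RW1/US1/PS0)
  lvl1: tbl 0x3E, slot 12 ⇒ 0x42007 (P1/RW1/US1/PS0)
  lvl2: tbl 0x42, slot 22 ⇒ 0x46007 (P1/RW1/US1/PS0)
  ✓ 0x463BE  — 3 lookups
#1 VA=0x780000E30 (r,kernel):
  lvl0: tbl 0x3B, slot 30 ⇒ 0x49087 (P1/RW1/US1/PS1)
  ✓ 0x49E30 (huge @L0)  — 1 lookups
#2 VA=0x4301924C (r,kernel):
  lvl0: tbl 0x3B, slot 1 ⇒ 0x4D007 (P1/RW1/US1/PS0)
  lvl1: tbl 0x4D, slot 24 ⇒ 0x51007 (P1/RW1/US1/PS0)
  lvl2: tbl 0x51, slot 25 ⇒ 0x55007 (P1/RW1/US1/PS0)
  ✓ 0x5524C  — 3 lookups
#3 VA=0x7C0000A8E (r,kernel):
  lvl0: tbl 0x3B, slot 31 ⇒ 0x52004 (P0/RW0/US1/PS0)
  → PAGE_NOT_PRESENT  (1 entries read)
#4 VA=0x34000067D (r,kernel):
  lvl0: tbl 0x3B, slot 13 ⇒ 0x56087 (P1/RW1/US1/PS1)
  ✓ 0x5667D (huge @L0)  — 1 lookups
#5 VA=0x703400DD6 (r,kernel):
  lvl0: tbl 0x3B, slot 28 ⇒ 0x58007 (P1/RW1/US1/PS0)
  lvl1: tbl 0x58, slot 26 ⇒ 0x5A087 (P1/RW1/US1/PS1)
  ✓ 0x5ADD6 (huge @L1)  — 2 lookups
#6 VA=0x3800008ED (r,kernel):
  lvl0: tbl 0x3B, slot 14 ⇒ 0x5E087 (P1/RW1/US1/PS1)
  ✓ 0x5E8ED (huge @L0)  — 1 lookups

Access #4 fault: NONE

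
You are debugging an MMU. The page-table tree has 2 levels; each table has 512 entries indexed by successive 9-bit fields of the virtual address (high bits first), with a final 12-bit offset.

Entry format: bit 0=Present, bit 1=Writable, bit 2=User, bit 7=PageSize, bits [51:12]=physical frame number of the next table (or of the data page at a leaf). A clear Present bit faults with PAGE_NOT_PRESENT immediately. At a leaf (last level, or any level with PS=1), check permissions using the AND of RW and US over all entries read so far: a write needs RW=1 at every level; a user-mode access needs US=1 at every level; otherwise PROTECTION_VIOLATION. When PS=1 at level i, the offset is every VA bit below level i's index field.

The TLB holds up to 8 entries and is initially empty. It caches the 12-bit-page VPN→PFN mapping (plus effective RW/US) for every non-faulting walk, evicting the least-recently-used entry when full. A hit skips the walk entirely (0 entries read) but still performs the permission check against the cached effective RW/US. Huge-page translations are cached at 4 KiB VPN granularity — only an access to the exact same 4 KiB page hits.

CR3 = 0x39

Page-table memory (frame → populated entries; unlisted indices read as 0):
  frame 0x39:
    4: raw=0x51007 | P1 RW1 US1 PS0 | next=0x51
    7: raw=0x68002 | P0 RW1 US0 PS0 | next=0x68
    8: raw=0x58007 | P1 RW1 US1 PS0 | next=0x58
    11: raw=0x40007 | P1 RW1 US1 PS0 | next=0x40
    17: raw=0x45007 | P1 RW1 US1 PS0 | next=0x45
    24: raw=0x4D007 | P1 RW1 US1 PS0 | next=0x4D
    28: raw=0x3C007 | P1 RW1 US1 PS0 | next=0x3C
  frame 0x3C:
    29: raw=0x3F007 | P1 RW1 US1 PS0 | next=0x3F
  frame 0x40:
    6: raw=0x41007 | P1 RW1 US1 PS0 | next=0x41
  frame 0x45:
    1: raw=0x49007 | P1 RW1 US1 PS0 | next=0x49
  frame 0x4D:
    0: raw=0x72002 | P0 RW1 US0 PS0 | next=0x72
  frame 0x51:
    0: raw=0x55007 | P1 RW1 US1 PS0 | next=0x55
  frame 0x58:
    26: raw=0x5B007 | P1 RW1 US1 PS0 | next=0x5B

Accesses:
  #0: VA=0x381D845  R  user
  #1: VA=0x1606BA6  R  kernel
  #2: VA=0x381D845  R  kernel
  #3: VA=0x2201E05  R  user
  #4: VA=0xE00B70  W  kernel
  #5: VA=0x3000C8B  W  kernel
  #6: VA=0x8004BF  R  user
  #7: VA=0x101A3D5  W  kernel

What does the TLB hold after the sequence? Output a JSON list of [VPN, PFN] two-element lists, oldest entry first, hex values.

Per-access translation:
#0 VA=0x381D845 (r,user):
  [0] read 0x39 idx=28: raw=0x3C007 flags P=1 W=1 U=1 S=0
  [1] read 0x3C idx=29: raw=0x3F007 flags P=1 W=1 U=1 S=0
  ✓ 0x3F845  — 2 lookups
#1 VA=0x1606BA6 (r,kernel):
  [0] read 0x39 idx=11: raw=0x40007 flags P=1 W=1 U=1 S=0
  [1] read 0x40 idx=6: raw=0x41007 flags P=1 W=1 U=1 S=0
  ✓ 0x41BA6  — 2 lookups
#2 VA=0x381D845 (r,kernel):
  TLB hit vpn=0x381D → PA=0x3F845
#3 VA=0x2201E05 (r,user):
  [0] read 0x39 idx=17: raw=0x45007 flags P=1 W=1 U=1 S=0
  [1] read 0x45 idx=1: raw=0x49007 flags P=1 W=1 U=1 S=0
  ✓ 0x49E05  — 2 lookups
#4 VA=0xE00B70 (w,kernel):
  [0] read 0x39 idx=7: raw=0x68002 flags P=0 W=1 U=0 S=0
  ✗ PAGE_NOT_PRESENT  [1 reads]
#5 VA=0x3000C8B (w,kernel):
  [0] read 0x39 idx=24: raw=0x4D007 flags P=1 W=1 U=1 S=0
  [1] read 0x4D idx=0: raw=0x72002 flags P=0 W=1 U=0 S=0
  ✗ PAGE_NOT_PRESENT  [2 reads]
#6 VA=0x8004BF (r,user):
  [0] read 0x39 idx=4: raw=0x51007 flags P=1 W=1 U=1 S=0
  [1] read 0x51 idx=0: raw=0x55007 flags P=1 W=1 U=1 S=0
  ✓ 0x554BF  — 2 lookups
#7 VA=0x101A3D5 (w,kernel):
  [0] read 0x39 idx=8: raw=0x58007 flags P=1 W=1 U=1 S=0
  [1] read 0x58 idx=26: raw=0x5B007 flags P=1 W=1 U=1 S=0
  ✓ 0x5B3D5  — 2 lookups

TLB: [["0x1606", "0x41"], ["0x381D", "0x3F"], ["0x2201", "0x49"], ["0x800", "0x55"], ["0x101A", "0x5B"]]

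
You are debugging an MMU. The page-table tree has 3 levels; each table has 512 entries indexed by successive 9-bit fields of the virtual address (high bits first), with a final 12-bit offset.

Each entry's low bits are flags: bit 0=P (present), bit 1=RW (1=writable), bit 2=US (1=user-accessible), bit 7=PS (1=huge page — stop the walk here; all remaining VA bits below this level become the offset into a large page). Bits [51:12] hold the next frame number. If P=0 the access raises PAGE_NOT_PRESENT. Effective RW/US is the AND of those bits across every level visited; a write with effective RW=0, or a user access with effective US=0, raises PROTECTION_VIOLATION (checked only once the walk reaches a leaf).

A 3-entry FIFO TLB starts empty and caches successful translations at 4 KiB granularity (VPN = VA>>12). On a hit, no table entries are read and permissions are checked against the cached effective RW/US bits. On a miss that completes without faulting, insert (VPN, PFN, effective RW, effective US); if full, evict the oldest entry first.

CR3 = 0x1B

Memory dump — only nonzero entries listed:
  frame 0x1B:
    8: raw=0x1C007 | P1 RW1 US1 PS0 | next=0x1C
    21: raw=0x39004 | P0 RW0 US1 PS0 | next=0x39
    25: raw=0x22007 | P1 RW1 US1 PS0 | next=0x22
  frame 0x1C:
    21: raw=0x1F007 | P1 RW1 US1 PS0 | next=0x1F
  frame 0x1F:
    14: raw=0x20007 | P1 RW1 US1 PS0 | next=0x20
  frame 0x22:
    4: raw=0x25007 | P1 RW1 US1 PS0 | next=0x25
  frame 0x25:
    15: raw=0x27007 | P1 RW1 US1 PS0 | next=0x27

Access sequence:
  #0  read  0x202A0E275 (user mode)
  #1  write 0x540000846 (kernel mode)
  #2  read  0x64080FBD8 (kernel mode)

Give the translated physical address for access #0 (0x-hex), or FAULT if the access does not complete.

Trace:
#0 VA=0x202A0E275 (r,user):
  lvl0: tbl 0x1B, slot 8 ⇒ 0x1C007 (P1/RW1/US1/PS0)
  lvl1: tbl 0x1C, slot 21 ⇒ 0x1F007 (P1/RW1/US1/PS0)
  lvl2: tbl 0x1F, slot 14 ⇒ 0x20007 (P1/RW1/US1/PS0)
  → PA=0x20275  (3 entries read)
#1 VA=0x540000846 (w,kernel):
  lvl0: tbl 0x1B, slot 21 ⇒ 0x39004 (P0/RW0/US1/PS0)
  ✗ PAGE_NOT_PRESENT  [1 reads]
#2 VA=0x64080FBD8 (r,kernel):
  lvl0: tbl 0x1B, slot 25 ⇒ 0x22007 (P1/RW1/US1/PS0)
  lvl1: tbl 0x22, slot 4 ⇒ 0x25007 (P1/RW1/US1/PS0)
  lvl2: tbl 0x25, slot 15 ⇒ 0x27007 (P1/RW1/US1/PS0)
  → PA=0x27BD8  (3 entries read)

Access #0 PA: 0x20275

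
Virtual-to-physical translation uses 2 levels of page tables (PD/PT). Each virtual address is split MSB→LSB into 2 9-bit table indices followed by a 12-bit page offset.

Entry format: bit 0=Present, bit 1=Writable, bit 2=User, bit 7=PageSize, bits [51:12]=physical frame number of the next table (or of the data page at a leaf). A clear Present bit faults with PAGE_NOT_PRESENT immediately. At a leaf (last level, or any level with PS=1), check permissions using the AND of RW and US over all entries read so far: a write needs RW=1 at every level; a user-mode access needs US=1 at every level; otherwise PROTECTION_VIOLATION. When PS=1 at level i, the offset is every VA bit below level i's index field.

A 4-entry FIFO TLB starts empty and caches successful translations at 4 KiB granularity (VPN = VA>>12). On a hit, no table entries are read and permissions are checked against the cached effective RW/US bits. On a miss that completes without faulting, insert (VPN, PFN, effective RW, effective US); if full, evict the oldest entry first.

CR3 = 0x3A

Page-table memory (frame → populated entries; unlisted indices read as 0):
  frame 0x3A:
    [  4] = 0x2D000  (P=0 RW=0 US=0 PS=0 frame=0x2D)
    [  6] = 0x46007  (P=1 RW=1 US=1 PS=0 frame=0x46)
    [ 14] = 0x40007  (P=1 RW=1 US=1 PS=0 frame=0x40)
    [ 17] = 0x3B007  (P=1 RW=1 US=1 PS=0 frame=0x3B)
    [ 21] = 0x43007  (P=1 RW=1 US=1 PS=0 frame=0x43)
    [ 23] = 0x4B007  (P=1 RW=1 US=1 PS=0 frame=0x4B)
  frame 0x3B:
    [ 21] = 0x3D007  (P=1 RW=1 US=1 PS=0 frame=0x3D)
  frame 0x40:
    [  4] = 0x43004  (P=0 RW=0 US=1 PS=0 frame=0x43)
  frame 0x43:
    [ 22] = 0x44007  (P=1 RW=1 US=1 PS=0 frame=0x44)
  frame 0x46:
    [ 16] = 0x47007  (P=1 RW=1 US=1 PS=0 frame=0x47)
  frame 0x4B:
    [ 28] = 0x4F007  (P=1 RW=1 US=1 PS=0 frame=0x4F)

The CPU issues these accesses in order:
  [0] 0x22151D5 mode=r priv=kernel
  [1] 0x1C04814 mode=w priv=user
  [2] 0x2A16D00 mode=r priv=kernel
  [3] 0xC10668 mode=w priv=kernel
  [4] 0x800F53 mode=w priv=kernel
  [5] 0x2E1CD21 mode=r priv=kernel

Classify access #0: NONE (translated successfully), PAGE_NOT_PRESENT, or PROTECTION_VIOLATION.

Walk each access:
#0 VA=0x22151D5 (r,kernel):
  lvl0: tbl 0x3A, slot 17 ⇒ 0x3B007 (P1/RW1/US1/PS0)
  lvl1: tbl 0x3B, slot 21 ⇒ 0x3D007 (P1/RW1/US1/PS0)
  ✓ 0x3D1D5  — 2 lookups
#1 VA=0x1C04814 (w,user):
  lvl0: tbl 0x3A, slot 14 ⇒ 0x40007 (P1/RW1/US1/PS0)
  lvl1: tbl 0x40, slot 4 ⇒ 0x43004 (P0/RW0/US1/PS0)
  ✗ PAGE_NOT_PRESENT  [2 reads]
#2 VA=0x2A16D00 (r,kernel):
  lvl0: tbl 0x3A, slot 21 ⇒ 0x43007 (P1/RW1/US1/PS0)
  lvl1: tbl 0x43, slot 22 ⇒ 0x44007 (P1/RW1/US1/PS0)
  ✓ 0x44D00  — 2 lookups
#3 VA=0xC10668 (w,kernel):
  lvl0: tbl 0x3A, slot 6 ⇒ 0x46007 (P1/RW1/US1/PS0)
  lvl1: tbl 0x46, slot 16 ⇒ 0x47007 (P1/RW1/US1/PS0)
  ✓ 0x47668  — 2 lookups
#4 VA=0x800F53 (w,kernel):
  lvl0: tbl 0x3A, slot 4 ⇒ 0x2D000 (P0/RW0/US0/PS0)
  ✗ PAGE_NOT_PRESENT  [1 reads]
#5 VA=0x2E1CD21 (r,kernel):
  lvl0: tbl 0x3A, slot 23 ⇒ 0x4B007 (P1/RW1/US1/PS0)
  lvl1: tbl 0x4B, slot 28 ⇒ 0x4F007 (P1/RW1/US1/PS0)
  ✓ 0x4FD21  — 2 lookups

Access #0 fault: NONE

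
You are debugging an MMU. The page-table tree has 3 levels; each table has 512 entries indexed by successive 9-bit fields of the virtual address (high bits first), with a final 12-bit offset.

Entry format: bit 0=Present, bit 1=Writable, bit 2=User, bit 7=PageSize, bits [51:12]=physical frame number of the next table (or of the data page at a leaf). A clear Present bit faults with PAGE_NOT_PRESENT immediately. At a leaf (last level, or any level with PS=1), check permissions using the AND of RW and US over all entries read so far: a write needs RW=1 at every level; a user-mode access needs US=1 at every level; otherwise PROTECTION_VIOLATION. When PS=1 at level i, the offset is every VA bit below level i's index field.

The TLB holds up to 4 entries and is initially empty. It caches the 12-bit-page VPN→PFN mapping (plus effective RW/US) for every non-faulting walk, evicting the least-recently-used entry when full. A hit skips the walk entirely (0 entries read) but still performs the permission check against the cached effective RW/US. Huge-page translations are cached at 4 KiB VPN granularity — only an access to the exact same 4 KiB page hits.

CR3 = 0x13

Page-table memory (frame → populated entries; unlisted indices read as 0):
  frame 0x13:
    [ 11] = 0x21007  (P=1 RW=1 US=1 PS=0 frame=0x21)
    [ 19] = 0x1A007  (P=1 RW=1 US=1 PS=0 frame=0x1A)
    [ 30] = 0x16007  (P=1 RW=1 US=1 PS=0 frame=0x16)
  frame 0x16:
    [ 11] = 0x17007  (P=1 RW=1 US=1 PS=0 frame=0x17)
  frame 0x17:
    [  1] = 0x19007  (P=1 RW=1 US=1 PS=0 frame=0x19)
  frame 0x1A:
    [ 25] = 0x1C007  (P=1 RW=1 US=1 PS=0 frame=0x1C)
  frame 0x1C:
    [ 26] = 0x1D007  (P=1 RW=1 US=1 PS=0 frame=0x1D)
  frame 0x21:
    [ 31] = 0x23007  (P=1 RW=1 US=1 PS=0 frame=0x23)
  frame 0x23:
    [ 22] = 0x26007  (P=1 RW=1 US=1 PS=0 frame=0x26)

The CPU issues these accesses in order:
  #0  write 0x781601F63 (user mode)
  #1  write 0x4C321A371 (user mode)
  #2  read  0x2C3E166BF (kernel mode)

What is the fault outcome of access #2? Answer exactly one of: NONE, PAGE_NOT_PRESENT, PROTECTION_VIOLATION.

Per-access translation:
#0 VA=0x781601F63 (w,user):
  L0: frame=0x13 idx=30 entry=0x16007 [P=1 RW=1 US=1 PS=0]
  L1: frame=0x16 idx=11 entry=0x17007 [P=1 RW=1 US=1 PS=0]
  L2: frame=0x17 idx=1 entry=0x19007 [P=1 RW=1 US=1 PS=0]
  ✓ 0x19F63  — 3 lookups
#1 VA=0x4C321A371 (w,user):
  L0: frame=0x13 idx=19 entry=0x1A007 [P=1 RW=1 US=1 PS=0]
  L1: frame=0x1A idx=25 entry=0x1C007 [P=1 RW=1 US=1 PS=0]
  L2: frame=0x1C idx=26 entry=0x1D007 [P=1 RW=1 US=1 PS=0]
  ✓ 0x1D371  — 3 lookups
#2 VA=0x2C3E166BF (r,kernel):
  L0: frame=0x13 idx=11 entry=0x21007 [P=1 RW=1 US=1 PS=0]
  L1: frame=0x21 idx=31 entry=0x23007 [P=1 RW=1 US=1 PS=0]
  L2: frame=0x23 idx=22 entry=0x26007 [P=1 RW=1 US=1 PS=0]
  ✓ 0x266BF  — 3 lookups

Access #2 fault: NONE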